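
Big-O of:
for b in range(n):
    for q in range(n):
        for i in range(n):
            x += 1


Per nesting level: O(n) * O(n) * O(n) = O(n^3)
Complexity: O(n^3)


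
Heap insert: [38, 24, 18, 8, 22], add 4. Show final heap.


Append 4: [38, 24, 18, 8, 22, 4]
Bubble up: no swaps needed
Result: [38, 24, 18, 8, 22, 4]


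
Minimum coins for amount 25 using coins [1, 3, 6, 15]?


dp[0]=0; dp[i]=1+min(dp[i-c] for c in coins)
...dp[20]=4, dp[21]=2, dp[22]=3, dp[23]=4, dp[24]=3, dp[25]=4
Minimum coins for 25 = 4


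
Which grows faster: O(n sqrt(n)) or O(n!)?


n^1.5 grows slower than factorial
O(n sqrt(n)) is asymptotically smaller; O(n!) grows faster


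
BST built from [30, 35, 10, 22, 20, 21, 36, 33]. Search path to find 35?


BST root = 30
Search for 35: compare at each node
Path: [30, 35]


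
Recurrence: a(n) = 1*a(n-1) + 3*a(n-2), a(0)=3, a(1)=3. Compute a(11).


Build bottom-up:
...a(9)=3477, a(10)=8049, a(11)=1*8049+3*3477=18480


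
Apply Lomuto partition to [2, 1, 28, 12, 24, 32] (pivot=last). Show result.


Elements <= 32 go left of pivot.
Result: [2, 1, 28, 12, 24, 32], pivot at index 5


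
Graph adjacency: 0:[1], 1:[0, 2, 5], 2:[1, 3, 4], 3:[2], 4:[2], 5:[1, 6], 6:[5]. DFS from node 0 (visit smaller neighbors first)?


DFS stack-based: start with [0]
Visit order: [0, 1, 2, 3, 4, 5, 6]


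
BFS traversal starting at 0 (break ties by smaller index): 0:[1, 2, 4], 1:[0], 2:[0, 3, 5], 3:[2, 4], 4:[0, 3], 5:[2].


BFS queue: start with [0]
Visit order: [0, 1, 2, 4, 3, 5]


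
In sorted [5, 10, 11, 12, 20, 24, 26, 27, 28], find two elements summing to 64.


Two pointers: lo=0, hi=8
No pair sums to 64


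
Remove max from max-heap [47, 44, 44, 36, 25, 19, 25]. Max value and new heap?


Max = 47
Replace root with last, heapify down
Resulting heap: [44, 36, 44, 25, 25, 19]


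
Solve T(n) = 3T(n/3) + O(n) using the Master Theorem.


a=3, b=3, c=1. log_3(3)=1 = c=1. Case 2: O(n^c log n) = O(n log n)
Complexity: O(n log n)


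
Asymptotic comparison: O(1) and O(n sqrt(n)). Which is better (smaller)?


constant grows slower than n^1.5
O(1) is asymptotically smaller; O(n sqrt(n)) grows faster


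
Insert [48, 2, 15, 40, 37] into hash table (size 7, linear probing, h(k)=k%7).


Insertions: 48->slot 6; 2->slot 2; 15->slot 1; 40->slot 5; 37->slot 3
Table: [None, 15, 2, 37, None, 40, 48]


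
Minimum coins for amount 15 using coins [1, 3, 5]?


dp[0]=0; dp[i]=1+min(dp[i-c] for c in coins)
...dp[10]=2, dp[11]=3, dp[12]=4, dp[13]=3, dp[14]=4, dp[15]=3
Minimum coins for 15 = 3


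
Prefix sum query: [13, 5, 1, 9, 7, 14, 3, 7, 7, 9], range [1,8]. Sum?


Prefix sums: [0, 13, 18, 19, 28, 35, 49, 52, 59, 66, 75]
Sum[1..8] = prefix[9] - prefix[1] = 66 - 13 = 53


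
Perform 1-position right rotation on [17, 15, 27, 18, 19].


Right rotate by 1: [19, 17, 15, 27, 18]


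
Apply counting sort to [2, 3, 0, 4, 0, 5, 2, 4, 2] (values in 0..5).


Count array: [2, 0, 3, 1, 2, 1]
Reconstruct: [0, 0, 2, 2, 2, 3, 4, 4, 5]


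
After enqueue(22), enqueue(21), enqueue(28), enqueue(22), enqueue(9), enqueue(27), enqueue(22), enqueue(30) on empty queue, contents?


enqueue(22) -> [22]
enqueue(21) -> [22, 21]
enqueue(28) -> [22, 21, 28]
enqueue(22) -> [22, 21, 28, 22]
enqueue(9) -> [22, 21, 28, 22, 9]
enqueue(27) -> [22, 21, 28, 22, 9, 27]
enqueue(22) -> [22, 21, 28, 22, 9, 27, 22]
enqueue(30) -> [22, 21, 28, 22, 9, 27, 22, 30]
Final queue (front to back): [22, 21, 28, 22, 9, 27, 22, 30]


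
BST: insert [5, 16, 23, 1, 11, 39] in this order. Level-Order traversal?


Root = 5; build tree by BST insertion.
Level-Order traversal: [5, 1, 16, 11, 23, 39]


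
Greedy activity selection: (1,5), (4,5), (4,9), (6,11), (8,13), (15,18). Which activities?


Greedy: pick earliest-ending, then skip overlaps.
Selected (3 activities): [(1, 5), (6, 11), (15, 18)]


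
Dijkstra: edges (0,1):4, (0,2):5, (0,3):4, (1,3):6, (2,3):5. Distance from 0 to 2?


Dijkstra from 0:
Distances: {0: 0, 1: 4, 2: 5, 3: 4}
Shortest distance to 2 = 5, path = [0, 2]


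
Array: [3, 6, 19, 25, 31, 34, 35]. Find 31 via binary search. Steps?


Search for 31:
[0,6] mid=3 arr[3]=25
[4,6] mid=5 arr[5]=34
[4,4] mid=4 arr[4]=31
Total: 3 comparisons


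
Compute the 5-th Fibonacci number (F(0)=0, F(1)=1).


F(n)=F(n-1)+F(n-2)
...F(3)=2, F(4)=3, F(5)=5


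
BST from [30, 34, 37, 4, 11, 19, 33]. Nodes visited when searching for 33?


BST root = 30
Search for 33: compare at each node
Path: [30, 34, 33]


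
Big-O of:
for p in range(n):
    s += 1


Per nesting level: O(n) = O(n)
Complexity: O(n)


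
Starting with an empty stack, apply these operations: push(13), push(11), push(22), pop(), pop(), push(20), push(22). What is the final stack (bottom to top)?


push(13) -> [13]
push(11) -> [13, 11]
push(22) -> [13, 11, 22]
pop() returns 22 -> [13, 11]
pop() returns 11 -> [13]
push(20) -> [13, 20]
push(22) -> [13, 20, 22]
Final stack (bottom to top): [13, 20, 22]


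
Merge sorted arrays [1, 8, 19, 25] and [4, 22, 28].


Compare heads, take smaller each step.
Merged: [1, 4, 8, 19, 22, 25, 28]


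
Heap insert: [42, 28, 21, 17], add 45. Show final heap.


Append 45: [42, 28, 21, 17, 45]
Bubble up: swap idx 4(45) with idx 1(28); swap idx 1(45) with idx 0(42)
Result: [45, 42, 21, 17, 28]


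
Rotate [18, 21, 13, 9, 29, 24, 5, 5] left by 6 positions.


Left rotate by 6: [5, 5, 18, 21, 13, 9, 29, 24]


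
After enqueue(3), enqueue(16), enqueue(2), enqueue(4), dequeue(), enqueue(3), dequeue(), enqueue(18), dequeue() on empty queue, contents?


enqueue(3) -> [3]
enqueue(16) -> [3, 16]
enqueue(2) -> [3, 16, 2]
enqueue(4) -> [3, 16, 2, 4]
dequeue() returns 3 -> [16, 2, 4]
enqueue(3) -> [16, 2, 4, 3]
dequeue() returns 16 -> [2, 4, 3]
enqueue(18) -> [2, 4, 3, 18]
dequeue() returns 2 -> [4, 3, 18]
Final queue (front to back): [4, 3, 18]


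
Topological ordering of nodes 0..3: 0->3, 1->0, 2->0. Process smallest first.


Kahn's algorithm, process smallest node first
Order: [1, 2, 0, 3]


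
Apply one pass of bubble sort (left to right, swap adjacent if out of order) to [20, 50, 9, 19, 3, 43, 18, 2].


After one pass: [20, 9, 19, 3, 43, 18, 2, 50]


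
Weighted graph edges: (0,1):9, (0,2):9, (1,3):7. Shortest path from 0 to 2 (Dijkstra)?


Dijkstra from 0:
Distances: {0: 0, 1: 9, 2: 9, 3: 16}
Shortest distance to 2 = 9, path = [0, 2]


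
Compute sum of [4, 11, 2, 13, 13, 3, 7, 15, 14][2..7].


Prefix sums: [0, 4, 15, 17, 30, 43, 46, 53, 68, 82]
Sum[2..7] = prefix[8] - prefix[2] = 68 - 15 = 53


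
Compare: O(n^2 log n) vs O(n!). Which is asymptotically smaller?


n^2 log n grows slower than factorial
O(n^2 log n) is asymptotically smaller; O(n!) grows faster


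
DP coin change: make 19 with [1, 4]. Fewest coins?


dp[0]=0; dp[i]=1+min(dp[i-c] for c in coins)
...dp[14]=5, dp[15]=6, dp[16]=4, dp[17]=5, dp[18]=6, dp[19]=7
Minimum coins for 19 = 7


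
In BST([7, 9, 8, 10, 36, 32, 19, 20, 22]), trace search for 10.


BST root = 7
Search for 10: compare at each node
Path: [7, 9, 10]


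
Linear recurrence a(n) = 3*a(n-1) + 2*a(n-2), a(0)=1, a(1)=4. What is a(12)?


Build bottom-up:
...a(10)=363314, a(11)=1293962, a(12)=3*1293962+2*363314=4608514


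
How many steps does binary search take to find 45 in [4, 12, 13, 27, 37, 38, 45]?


Search for 45:
[0,6] mid=3 arr[3]=27
[4,6] mid=5 arr[5]=38
[6,6] mid=6 arr[6]=45
Total: 3 comparisons


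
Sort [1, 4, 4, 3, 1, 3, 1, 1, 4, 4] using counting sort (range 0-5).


Count array: [0, 4, 0, 2, 4, 0]
Reconstruct: [1, 1, 1, 1, 3, 3, 4, 4, 4, 4]


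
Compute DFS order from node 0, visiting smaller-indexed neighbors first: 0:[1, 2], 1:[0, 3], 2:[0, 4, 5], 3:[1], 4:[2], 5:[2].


DFS stack-based: start with [0]
Visit order: [0, 1, 3, 2, 4, 5]


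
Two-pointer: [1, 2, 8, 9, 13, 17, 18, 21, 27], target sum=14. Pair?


Two pointers: lo=0, hi=8
Found pair: (1, 13) summing to 14


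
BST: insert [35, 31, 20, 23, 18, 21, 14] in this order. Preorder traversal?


Root = 35; build tree by BST insertion.
Preorder traversal: [35, 31, 20, 18, 14, 23, 21]


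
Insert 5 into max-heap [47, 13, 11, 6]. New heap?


Append 5: [47, 13, 11, 6, 5]
Bubble up: no swaps needed
Result: [47, 13, 11, 6, 5]


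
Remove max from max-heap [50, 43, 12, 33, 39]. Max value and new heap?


Max = 50
Replace root with last, heapify down
Resulting heap: [43, 39, 12, 33]


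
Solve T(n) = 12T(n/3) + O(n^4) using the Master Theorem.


a=12, b=3, c=4. log_3(12)=2.262 < c=4. Case 3: O(n^c) = O(n^4)
Complexity: O(n^4)


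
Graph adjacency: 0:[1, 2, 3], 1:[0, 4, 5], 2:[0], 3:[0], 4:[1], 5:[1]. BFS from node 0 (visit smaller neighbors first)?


BFS queue: start with [0]
Visit order: [0, 1, 2, 3, 4, 5]


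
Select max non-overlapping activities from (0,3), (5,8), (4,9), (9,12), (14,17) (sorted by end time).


Greedy: pick earliest-ending, then skip overlaps.
Selected (4 activities): [(0, 3), (5, 8), (9, 12), (14, 17)]


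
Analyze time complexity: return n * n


Analysis: constant-time operation, no loop
Complexity: O(1)


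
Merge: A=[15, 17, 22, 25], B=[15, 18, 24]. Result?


Compare heads, take smaller each step.
Merged: [15, 15, 17, 18, 22, 24, 25]


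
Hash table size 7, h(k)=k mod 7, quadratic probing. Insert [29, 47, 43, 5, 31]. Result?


Insertions: 29->slot 1; 47->slot 5; 43->slot 2; 5->slot 6; 31->slot 3
Table: [None, 29, 43, 31, None, 47, 5]


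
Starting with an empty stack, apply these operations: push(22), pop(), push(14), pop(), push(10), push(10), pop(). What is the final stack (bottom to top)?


push(22) -> [22]
pop() returns 22 -> []
push(14) -> [14]
pop() returns 14 -> []
push(10) -> [10]
push(10) -> [10, 10]
pop() returns 10 -> [10]
Final stack (bottom to top): [10]


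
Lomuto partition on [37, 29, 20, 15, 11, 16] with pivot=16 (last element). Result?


Elements <= 16 go left of pivot.
Result: [15, 11, 16, 37, 29, 20], pivot at index 2


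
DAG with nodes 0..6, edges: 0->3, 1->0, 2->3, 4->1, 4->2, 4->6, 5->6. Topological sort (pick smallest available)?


Kahn's algorithm, process smallest node first
Order: [4, 1, 0, 2, 3, 5, 6]


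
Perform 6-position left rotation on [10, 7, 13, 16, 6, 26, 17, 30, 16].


Left rotate by 6: [17, 30, 16, 10, 7, 13, 16, 6, 26]


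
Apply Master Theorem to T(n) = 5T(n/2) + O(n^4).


a=5, b=2, c=4. log_2(5)=2.322 < c=4. Case 3: O(n^c) = O(n^4)
Complexity: O(n^4)


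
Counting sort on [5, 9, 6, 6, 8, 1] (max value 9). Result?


Count array: [0, 1, 0, 0, 0, 1, 2, 0, 1, 1]
Reconstruct: [1, 5, 6, 6, 8, 9]


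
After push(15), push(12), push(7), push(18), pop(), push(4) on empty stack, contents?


push(15) -> [15]
push(12) -> [15, 12]
push(7) -> [15, 12, 7]
push(18) -> [15, 12, 7, 18]
pop() returns 18 -> [15, 12, 7]
push(4) -> [15, 12, 7, 4]
Final stack (bottom to top): [15, 12, 7, 4]


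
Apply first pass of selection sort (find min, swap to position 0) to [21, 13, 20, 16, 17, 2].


After one pass: [2, 13, 20, 16, 17, 21]


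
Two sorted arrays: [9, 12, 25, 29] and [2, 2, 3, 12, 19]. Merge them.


Compare heads, take smaller each step.
Merged: [2, 2, 3, 9, 12, 12, 19, 25, 29]


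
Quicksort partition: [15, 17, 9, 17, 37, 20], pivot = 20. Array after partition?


Elements <= 20 go left of pivot.
Result: [15, 17, 9, 17, 20, 37], pivot at index 4


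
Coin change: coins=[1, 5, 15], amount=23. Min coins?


dp[0]=0; dp[i]=1+min(dp[i-c] for c in coins)
...dp[18]=4, dp[19]=5, dp[20]=2, dp[21]=3, dp[22]=4, dp[23]=5
Minimum coins for 23 = 5


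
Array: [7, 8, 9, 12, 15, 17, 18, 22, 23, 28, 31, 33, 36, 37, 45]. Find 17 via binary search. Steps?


Search for 17:
[0,14] mid=7 arr[7]=22
[0,6] mid=3 arr[3]=12
[4,6] mid=5 arr[5]=17
Total: 3 comparisons


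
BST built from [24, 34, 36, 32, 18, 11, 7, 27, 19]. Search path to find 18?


BST root = 24
Search for 18: compare at each node
Path: [24, 18]


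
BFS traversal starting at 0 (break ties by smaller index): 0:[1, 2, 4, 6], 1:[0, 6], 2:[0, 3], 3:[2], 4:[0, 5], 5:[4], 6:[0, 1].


BFS queue: start with [0]
Visit order: [0, 1, 2, 4, 6, 3, 5]


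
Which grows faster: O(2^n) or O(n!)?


exponential grows slower than factorial
O(2^n) is asymptotically smaller; O(n!) grows faster


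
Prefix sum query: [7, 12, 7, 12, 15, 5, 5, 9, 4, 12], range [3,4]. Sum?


Prefix sums: [0, 7, 19, 26, 38, 53, 58, 63, 72, 76, 88]
Sum[3..4] = prefix[5] - prefix[3] = 53 - 26 = 27


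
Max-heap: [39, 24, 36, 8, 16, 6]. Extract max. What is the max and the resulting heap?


Max = 39
Replace root with last, heapify down
Resulting heap: [36, 24, 6, 8, 16]


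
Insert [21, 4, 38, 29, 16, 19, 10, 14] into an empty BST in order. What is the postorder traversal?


Root = 21; build tree by BST insertion.
Postorder traversal: [14, 10, 19, 16, 4, 29, 38, 21]


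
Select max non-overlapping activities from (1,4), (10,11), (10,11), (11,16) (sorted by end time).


Greedy: pick earliest-ending, then skip overlaps.
Selected (3 activities): [(1, 4), (10, 11), (11, 16)]


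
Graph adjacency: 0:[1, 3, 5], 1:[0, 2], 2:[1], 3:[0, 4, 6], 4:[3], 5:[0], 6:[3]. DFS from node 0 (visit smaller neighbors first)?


DFS stack-based: start with [0]
Visit order: [0, 1, 2, 3, 4, 6, 5]


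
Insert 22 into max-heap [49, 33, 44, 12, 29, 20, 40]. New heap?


Append 22: [49, 33, 44, 12, 29, 20, 40, 22]
Bubble up: swap idx 7(22) with idx 3(12)
Result: [49, 33, 44, 22, 29, 20, 40, 12]


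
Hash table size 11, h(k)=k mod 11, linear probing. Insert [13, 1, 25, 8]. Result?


Insertions: 13->slot 2; 1->slot 1; 25->slot 3; 8->slot 8
Table: [None, 1, 13, 25, None, None, None, None, 8, None, None]


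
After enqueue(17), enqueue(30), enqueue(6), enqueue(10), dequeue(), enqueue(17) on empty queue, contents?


enqueue(17) -> [17]
enqueue(30) -> [17, 30]
enqueue(6) -> [17, 30, 6]
enqueue(10) -> [17, 30, 6, 10]
dequeue() returns 17 -> [30, 6, 10]
enqueue(17) -> [30, 6, 10, 17]
Final queue (front to back): [30, 6, 10, 17]


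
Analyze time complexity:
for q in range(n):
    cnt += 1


Per nesting level: O(n) = O(n)
Complexity: O(n)


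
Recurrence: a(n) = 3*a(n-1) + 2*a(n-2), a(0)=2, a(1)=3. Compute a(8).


Build bottom-up:
...a(6)=2041, a(7)=7269, a(8)=3*7269+2*2041=25889


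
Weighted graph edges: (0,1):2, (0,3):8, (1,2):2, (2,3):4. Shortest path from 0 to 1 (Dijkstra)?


Dijkstra from 0:
Distances: {0: 0, 1: 2, 2: 4, 3: 8}
Shortest distance to 1 = 2, path = [0, 1]


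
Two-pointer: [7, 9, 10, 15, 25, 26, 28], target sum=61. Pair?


Two pointers: lo=0, hi=6
No pair sums to 61


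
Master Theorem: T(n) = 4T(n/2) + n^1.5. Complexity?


a=4, b=2, c=1.5. log_2(4)=2 > c=1.5. Case 1: O(n^log_b(a)) = O(n^2)
Complexity: O(n^2)


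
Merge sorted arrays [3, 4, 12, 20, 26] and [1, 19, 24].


Compare heads, take smaller each step.
Merged: [1, 3, 4, 12, 19, 20, 24, 26]


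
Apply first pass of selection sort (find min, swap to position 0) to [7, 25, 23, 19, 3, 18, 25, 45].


After one pass: [3, 25, 23, 19, 7, 18, 25, 45]


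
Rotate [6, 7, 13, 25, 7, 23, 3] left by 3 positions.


Left rotate by 3: [25, 7, 23, 3, 6, 7, 13]


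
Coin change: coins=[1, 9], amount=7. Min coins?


dp[0]=0; dp[i]=1+min(dp[i-c] for c in coins)
...dp[2]=2, dp[3]=3, dp[4]=4, dp[5]=5, dp[6]=6, dp[7]=7
Minimum coins for 7 = 7


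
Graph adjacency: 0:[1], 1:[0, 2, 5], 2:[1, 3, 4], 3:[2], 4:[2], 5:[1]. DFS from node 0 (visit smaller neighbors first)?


DFS stack-based: start with [0]
Visit order: [0, 1, 2, 3, 4, 5]


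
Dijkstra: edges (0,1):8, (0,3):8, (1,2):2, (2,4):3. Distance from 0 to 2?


Dijkstra from 0:
Distances: {0: 0, 1: 8, 2: 10, 3: 8, 4: 13}
Shortest distance to 2 = 10, path = [0, 1, 2]


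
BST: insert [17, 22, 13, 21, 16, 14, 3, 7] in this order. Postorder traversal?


Root = 17; build tree by BST insertion.
Postorder traversal: [7, 3, 14, 16, 13, 21, 22, 17]


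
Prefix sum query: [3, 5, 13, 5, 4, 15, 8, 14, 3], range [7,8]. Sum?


Prefix sums: [0, 3, 8, 21, 26, 30, 45, 53, 67, 70]
Sum[7..8] = prefix[9] - prefix[7] = 70 - 53 = 17


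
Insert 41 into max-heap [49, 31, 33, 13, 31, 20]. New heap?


Append 41: [49, 31, 33, 13, 31, 20, 41]
Bubble up: swap idx 6(41) with idx 2(33)
Result: [49, 31, 41, 13, 31, 20, 33]


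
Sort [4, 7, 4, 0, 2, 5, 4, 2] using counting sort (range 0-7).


Count array: [1, 0, 2, 0, 3, 1, 0, 1]
Reconstruct: [0, 2, 2, 4, 4, 4, 5, 7]


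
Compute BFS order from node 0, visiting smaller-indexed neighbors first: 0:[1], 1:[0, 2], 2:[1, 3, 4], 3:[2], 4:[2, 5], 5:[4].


BFS queue: start with [0]
Visit order: [0, 1, 2, 3, 4, 5]


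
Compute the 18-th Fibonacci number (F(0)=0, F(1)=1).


F(n)=F(n-1)+F(n-2)
...F(16)=987, F(17)=1597, F(18)=2584


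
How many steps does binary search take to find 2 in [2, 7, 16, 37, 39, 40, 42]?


Search for 2:
[0,6] mid=3 arr[3]=37
[0,2] mid=1 arr[1]=7
[0,0] mid=0 arr[0]=2
Total: 3 comparisons


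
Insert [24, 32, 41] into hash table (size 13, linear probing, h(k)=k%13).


Insertions: 24->slot 11; 32->slot 6; 41->slot 2
Table: [None, None, 41, None, None, None, 32, None, None, None, None, 24, None]


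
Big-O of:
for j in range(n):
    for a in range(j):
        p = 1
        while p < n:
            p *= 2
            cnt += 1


Per nesting level: O(n) * O(n) [triangular over j] * O(log n) = O(n^2 log n)
Complexity: O(n^2 log n)


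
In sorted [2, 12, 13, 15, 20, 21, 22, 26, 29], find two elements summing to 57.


Two pointers: lo=0, hi=8
No pair sums to 57


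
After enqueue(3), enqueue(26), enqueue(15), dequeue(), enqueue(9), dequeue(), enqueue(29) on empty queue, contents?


enqueue(3) -> [3]
enqueue(26) -> [3, 26]
enqueue(15) -> [3, 26, 15]
dequeue() returns 3 -> [26, 15]
enqueue(9) -> [26, 15, 9]
dequeue() returns 26 -> [15, 9]
enqueue(29) -> [15, 9, 29]
Final queue (front to back): [15, 9, 29]


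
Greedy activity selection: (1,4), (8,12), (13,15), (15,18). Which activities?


Greedy: pick earliest-ending, then skip overlaps.
Selected (4 activities): [(1, 4), (8, 12), (13, 15), (15, 18)]


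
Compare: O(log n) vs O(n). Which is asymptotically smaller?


logarithmic grows slower than linear
O(log n) is asymptotically smaller; O(n) grows faster


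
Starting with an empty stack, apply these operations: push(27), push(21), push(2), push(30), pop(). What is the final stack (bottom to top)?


push(27) -> [27]
push(21) -> [27, 21]
push(2) -> [27, 21, 2]
push(30) -> [27, 21, 2, 30]
pop() returns 30 -> [27, 21, 2]
Final stack (bottom to top): [27, 21, 2]


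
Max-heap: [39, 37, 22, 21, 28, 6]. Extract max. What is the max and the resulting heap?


Max = 39
Replace root with last, heapify down
Resulting heap: [37, 28, 22, 21, 6]


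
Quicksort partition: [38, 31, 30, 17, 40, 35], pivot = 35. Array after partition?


Elements <= 35 go left of pivot.
Result: [31, 30, 17, 35, 40, 38], pivot at index 3


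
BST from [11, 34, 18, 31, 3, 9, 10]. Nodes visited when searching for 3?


BST root = 11
Search for 3: compare at each node
Path: [11, 3]


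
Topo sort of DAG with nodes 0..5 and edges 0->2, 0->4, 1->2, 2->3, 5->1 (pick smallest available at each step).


Kahn's algorithm, process smallest node first
Order: [0, 4, 5, 1, 2, 3]


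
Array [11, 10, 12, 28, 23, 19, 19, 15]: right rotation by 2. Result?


Right rotate by 2: [19, 15, 11, 10, 12, 28, 23, 19]


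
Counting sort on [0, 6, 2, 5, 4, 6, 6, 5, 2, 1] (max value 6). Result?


Count array: [1, 1, 2, 0, 1, 2, 3]
Reconstruct: [0, 1, 2, 2, 4, 5, 5, 6, 6, 6]


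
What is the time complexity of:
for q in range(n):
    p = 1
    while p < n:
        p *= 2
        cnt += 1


Per nesting level: O(n) * O(log n) = O(n log n)
Complexity: O(n log n)


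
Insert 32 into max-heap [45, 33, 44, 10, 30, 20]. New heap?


Append 32: [45, 33, 44, 10, 30, 20, 32]
Bubble up: no swaps needed
Result: [45, 33, 44, 10, 30, 20, 32]


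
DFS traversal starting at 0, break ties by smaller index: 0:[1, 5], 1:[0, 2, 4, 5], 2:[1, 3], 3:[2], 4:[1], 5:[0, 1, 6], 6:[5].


DFS stack-based: start with [0]
Visit order: [0, 1, 2, 3, 4, 5, 6]


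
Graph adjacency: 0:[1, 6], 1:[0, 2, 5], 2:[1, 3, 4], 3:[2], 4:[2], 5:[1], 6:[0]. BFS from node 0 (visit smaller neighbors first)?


BFS queue: start with [0]
Visit order: [0, 1, 6, 2, 5, 3, 4]


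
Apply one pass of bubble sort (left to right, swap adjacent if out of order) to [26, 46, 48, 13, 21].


After one pass: [26, 46, 13, 21, 48]


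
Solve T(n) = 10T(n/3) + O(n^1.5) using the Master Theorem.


a=10, b=3, c=1.5. log_3(10)=2.096 > c=1.5. Case 1: O(n^log_b(a)) = O(n^2.096)
Complexity: O(n^2.096)


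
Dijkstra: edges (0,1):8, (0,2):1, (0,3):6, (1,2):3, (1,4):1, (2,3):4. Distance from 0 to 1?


Dijkstra from 0:
Distances: {0: 0, 1: 4, 2: 1, 3: 5, 4: 5}
Shortest distance to 1 = 4, path = [0, 2, 1]


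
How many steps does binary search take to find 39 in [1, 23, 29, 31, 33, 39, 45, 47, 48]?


Search for 39:
[0,8] mid=4 arr[4]=33
[5,8] mid=6 arr[6]=45
[5,5] mid=5 arr[5]=39
Total: 3 comparisons


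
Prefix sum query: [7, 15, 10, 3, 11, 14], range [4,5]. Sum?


Prefix sums: [0, 7, 22, 32, 35, 46, 60]
Sum[4..5] = prefix[6] - prefix[4] = 60 - 35 = 25


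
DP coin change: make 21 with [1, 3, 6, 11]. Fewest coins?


dp[0]=0; dp[i]=1+min(dp[i-c] for c in coins)
...dp[16]=4, dp[17]=2, dp[18]=3, dp[19]=4, dp[20]=3, dp[21]=4
Minimum coins for 21 = 4


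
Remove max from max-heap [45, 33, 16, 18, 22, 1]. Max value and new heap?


Max = 45
Replace root with last, heapify down
Resulting heap: [33, 22, 16, 18, 1]


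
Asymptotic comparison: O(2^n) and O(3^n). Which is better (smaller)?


exponential grows slower than exponential (base 3)
O(2^n) is asymptotically smaller; O(3^n) grows faster


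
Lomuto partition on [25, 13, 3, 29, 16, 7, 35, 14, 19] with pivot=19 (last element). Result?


Elements <= 19 go left of pivot.
Result: [13, 3, 16, 7, 14, 19, 35, 25, 29], pivot at index 5


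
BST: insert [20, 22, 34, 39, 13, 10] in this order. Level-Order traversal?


Root = 20; build tree by BST insertion.
Level-Order traversal: [20, 13, 22, 10, 34, 39]


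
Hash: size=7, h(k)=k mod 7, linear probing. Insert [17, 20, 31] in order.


Insertions: 17->slot 3; 20->slot 6; 31->slot 4
Table: [None, None, None, 17, 31, None, 20]


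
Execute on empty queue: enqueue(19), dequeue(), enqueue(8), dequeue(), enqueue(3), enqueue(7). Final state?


enqueue(19) -> [19]
dequeue() returns 19 -> []
enqueue(8) -> [8]
dequeue() returns 8 -> []
enqueue(3) -> [3]
enqueue(7) -> [3, 7]
Final queue (front to back): [3, 7]


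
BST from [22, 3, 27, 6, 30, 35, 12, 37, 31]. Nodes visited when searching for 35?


BST root = 22
Search for 35: compare at each node
Path: [22, 27, 30, 35]


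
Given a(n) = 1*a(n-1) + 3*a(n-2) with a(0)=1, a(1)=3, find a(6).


Build bottom-up:
...a(4)=33, a(5)=78, a(6)=1*78+3*33=177


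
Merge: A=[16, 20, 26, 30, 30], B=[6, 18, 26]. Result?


Compare heads, take smaller each step.
Merged: [6, 16, 18, 20, 26, 26, 30, 30]


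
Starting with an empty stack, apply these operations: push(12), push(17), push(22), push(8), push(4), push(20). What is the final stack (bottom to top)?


push(12) -> [12]
push(17) -> [12, 17]
push(22) -> [12, 17, 22]
push(8) -> [12, 17, 22, 8]
push(4) -> [12, 17, 22, 8, 4]
push(20) -> [12, 17, 22, 8, 4, 20]
Final stack (bottom to top): [12, 17, 22, 8, 4, 20]


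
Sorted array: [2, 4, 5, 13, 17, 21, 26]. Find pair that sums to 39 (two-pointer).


Two pointers: lo=0, hi=6
Found pair: (13, 26) summing to 39


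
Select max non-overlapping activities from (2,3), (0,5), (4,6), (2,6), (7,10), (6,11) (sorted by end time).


Greedy: pick earliest-ending, then skip overlaps.
Selected (3 activities): [(2, 3), (4, 6), (7, 10)]


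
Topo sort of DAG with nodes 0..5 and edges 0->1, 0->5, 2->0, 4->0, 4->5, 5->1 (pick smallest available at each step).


Kahn's algorithm, process smallest node first
Order: [2, 3, 4, 0, 5, 1]


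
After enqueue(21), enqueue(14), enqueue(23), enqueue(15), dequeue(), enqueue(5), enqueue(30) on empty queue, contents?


enqueue(21) -> [21]
enqueue(14) -> [21, 14]
enqueue(23) -> [21, 14, 23]
enqueue(15) -> [21, 14, 23, 15]
dequeue() returns 21 -> [14, 23, 15]
enqueue(5) -> [14, 23, 15, 5]
enqueue(30) -> [14, 23, 15, 5, 30]
Final queue (front to back): [14, 23, 15, 5, 30]


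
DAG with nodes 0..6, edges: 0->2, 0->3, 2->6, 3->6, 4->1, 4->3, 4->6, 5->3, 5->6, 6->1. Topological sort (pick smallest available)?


Kahn's algorithm, process smallest node first
Order: [0, 2, 4, 5, 3, 6, 1]


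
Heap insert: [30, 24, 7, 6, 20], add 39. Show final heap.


Append 39: [30, 24, 7, 6, 20, 39]
Bubble up: swap idx 5(39) with idx 2(7); swap idx 2(39) with idx 0(30)
Result: [39, 24, 30, 6, 20, 7]


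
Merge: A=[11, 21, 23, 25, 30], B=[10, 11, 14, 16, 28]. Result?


Compare heads, take smaller each step.
Merged: [10, 11, 11, 14, 16, 21, 23, 25, 28, 30]


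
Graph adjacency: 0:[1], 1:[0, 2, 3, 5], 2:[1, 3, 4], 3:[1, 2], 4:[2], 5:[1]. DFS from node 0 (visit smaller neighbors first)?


DFS stack-based: start with [0]
Visit order: [0, 1, 2, 3, 4, 5]


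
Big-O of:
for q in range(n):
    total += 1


Per nesting level: O(n) = O(n)
Complexity: O(n)


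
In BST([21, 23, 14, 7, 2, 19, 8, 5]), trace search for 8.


BST root = 21
Search for 8: compare at each node
Path: [21, 14, 7, 8]


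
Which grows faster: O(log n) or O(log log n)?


double-logarithmic grows slower than logarithmic
O(log log n) is asymptotically smaller; O(log n) grows faster


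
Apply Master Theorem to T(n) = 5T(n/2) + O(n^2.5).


a=5, b=2, c=2.5. log_2(5)=2.322 < c=2.5. Case 3: O(n^c) = O(n^2.500)
Complexity: O(n^2.500)


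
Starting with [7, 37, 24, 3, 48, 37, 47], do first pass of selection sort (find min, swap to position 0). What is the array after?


After one pass: [3, 37, 24, 7, 48, 37, 47]


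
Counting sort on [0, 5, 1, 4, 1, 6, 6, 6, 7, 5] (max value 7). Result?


Count array: [1, 2, 0, 0, 1, 2, 3, 1]
Reconstruct: [0, 1, 1, 4, 5, 5, 6, 6, 6, 7]


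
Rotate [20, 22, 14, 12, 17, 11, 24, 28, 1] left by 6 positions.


Left rotate by 6: [24, 28, 1, 20, 22, 14, 12, 17, 11]


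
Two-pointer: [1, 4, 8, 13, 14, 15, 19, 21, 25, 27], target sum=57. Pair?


Two pointers: lo=0, hi=9
No pair sums to 57


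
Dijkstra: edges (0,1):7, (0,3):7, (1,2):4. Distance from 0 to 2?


Dijkstra from 0:
Distances: {0: 0, 1: 7, 2: 11, 3: 7}
Shortest distance to 2 = 11, path = [0, 1, 2]


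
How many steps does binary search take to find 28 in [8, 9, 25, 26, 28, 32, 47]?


Search for 28:
[0,6] mid=3 arr[3]=26
[4,6] mid=5 arr[5]=32
[4,4] mid=4 arr[4]=28
Total: 3 comparisons


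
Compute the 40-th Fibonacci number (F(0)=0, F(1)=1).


F(n)=F(n-1)+F(n-2)
...F(38)=39088169, F(39)=63245986, F(40)=102334155


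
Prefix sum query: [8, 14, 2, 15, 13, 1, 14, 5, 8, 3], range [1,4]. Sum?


Prefix sums: [0, 8, 22, 24, 39, 52, 53, 67, 72, 80, 83]
Sum[1..4] = prefix[5] - prefix[1] = 52 - 8 = 44


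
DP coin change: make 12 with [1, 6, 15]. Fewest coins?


dp[0]=0; dp[i]=1+min(dp[i-c] for c in coins)
...dp[7]=2, dp[8]=3, dp[9]=4, dp[10]=5, dp[11]=6, dp[12]=2
Minimum coins for 12 = 2


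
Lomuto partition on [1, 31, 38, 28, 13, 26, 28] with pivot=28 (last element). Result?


Elements <= 28 go left of pivot.
Result: [1, 28, 13, 26, 28, 31, 38], pivot at index 4


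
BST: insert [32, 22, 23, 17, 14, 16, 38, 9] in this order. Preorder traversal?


Root = 32; build tree by BST insertion.
Preorder traversal: [32, 22, 17, 14, 9, 16, 23, 38]


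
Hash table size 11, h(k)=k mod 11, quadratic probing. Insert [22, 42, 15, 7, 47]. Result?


Insertions: 22->slot 0; 42->slot 9; 15->slot 4; 7->slot 7; 47->slot 3
Table: [22, None, None, 47, 15, None, None, 7, None, 42, None]


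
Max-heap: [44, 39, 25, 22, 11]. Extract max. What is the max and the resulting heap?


Max = 44
Replace root with last, heapify down
Resulting heap: [39, 22, 25, 11]


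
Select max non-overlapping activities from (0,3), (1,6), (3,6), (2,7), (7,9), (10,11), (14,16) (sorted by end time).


Greedy: pick earliest-ending, then skip overlaps.
Selected (5 activities): [(0, 3), (3, 6), (7, 9), (10, 11), (14, 16)]


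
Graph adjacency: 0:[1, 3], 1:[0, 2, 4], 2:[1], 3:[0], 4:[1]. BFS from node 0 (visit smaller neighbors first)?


BFS queue: start with [0]
Visit order: [0, 1, 3, 2, 4]


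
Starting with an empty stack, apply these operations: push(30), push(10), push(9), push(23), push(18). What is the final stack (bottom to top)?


push(30) -> [30]
push(10) -> [30, 10]
push(9) -> [30, 10, 9]
push(23) -> [30, 10, 9, 23]
push(18) -> [30, 10, 9, 23, 18]
Final stack (bottom to top): [30, 10, 9, 23, 18]


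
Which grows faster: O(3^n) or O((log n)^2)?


polylogarithmic grows slower than exponential (base 3)
O((log n)^2) is asymptotically smaller; O(3^n) grows faster


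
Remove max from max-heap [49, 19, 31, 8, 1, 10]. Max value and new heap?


Max = 49
Replace root with last, heapify down
Resulting heap: [31, 19, 10, 8, 1]


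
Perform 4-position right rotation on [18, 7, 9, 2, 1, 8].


Right rotate by 4: [9, 2, 1, 8, 18, 7]


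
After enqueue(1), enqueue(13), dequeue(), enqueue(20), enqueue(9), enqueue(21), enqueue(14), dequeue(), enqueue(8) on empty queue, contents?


enqueue(1) -> [1]
enqueue(13) -> [1, 13]
dequeue() returns 1 -> [13]
enqueue(20) -> [13, 20]
enqueue(9) -> [13, 20, 9]
enqueue(21) -> [13, 20, 9, 21]
enqueue(14) -> [13, 20, 9, 21, 14]
dequeue() returns 13 -> [20, 9, 21, 14]
enqueue(8) -> [20, 9, 21, 14, 8]
Final queue (front to back): [20, 9, 21, 14, 8]


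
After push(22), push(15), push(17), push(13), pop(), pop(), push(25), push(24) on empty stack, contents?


push(22) -> [22]
push(15) -> [22, 15]
push(17) -> [22, 15, 17]
push(13) -> [22, 15, 17, 13]
pop() returns 13 -> [22, 15, 17]
pop() returns 17 -> [22, 15]
push(25) -> [22, 15, 25]
push(24) -> [22, 15, 25, 24]
Final stack (bottom to top): [22, 15, 25, 24]


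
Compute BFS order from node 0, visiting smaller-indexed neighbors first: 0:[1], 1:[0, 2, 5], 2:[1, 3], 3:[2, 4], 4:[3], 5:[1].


BFS queue: start with [0]
Visit order: [0, 1, 2, 5, 3, 4]


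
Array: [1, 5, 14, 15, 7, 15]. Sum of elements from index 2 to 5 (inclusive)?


Prefix sums: [0, 1, 6, 20, 35, 42, 57]
Sum[2..5] = prefix[6] - prefix[2] = 57 - 6 = 51


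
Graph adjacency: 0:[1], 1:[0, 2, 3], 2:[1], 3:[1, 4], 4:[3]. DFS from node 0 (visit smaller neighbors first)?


DFS stack-based: start with [0]
Visit order: [0, 1, 2, 3, 4]


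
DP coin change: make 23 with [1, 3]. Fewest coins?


dp[0]=0; dp[i]=1+min(dp[i-c] for c in coins)
...dp[18]=6, dp[19]=7, dp[20]=8, dp[21]=7, dp[22]=8, dp[23]=9
Minimum coins for 23 = 9


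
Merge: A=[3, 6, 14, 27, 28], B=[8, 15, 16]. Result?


Compare heads, take smaller each step.
Merged: [3, 6, 8, 14, 15, 16, 27, 28]


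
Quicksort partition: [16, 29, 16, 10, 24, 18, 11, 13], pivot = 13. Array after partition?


Elements <= 13 go left of pivot.
Result: [10, 11, 13, 16, 24, 18, 29, 16], pivot at index 2


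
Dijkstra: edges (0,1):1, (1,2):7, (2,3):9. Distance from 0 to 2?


Dijkstra from 0:
Distances: {0: 0, 1: 1, 2: 8, 3: 17}
Shortest distance to 2 = 8, path = [0, 1, 2]


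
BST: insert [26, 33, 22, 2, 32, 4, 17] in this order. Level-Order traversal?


Root = 26; build tree by BST insertion.
Level-Order traversal: [26, 22, 33, 2, 32, 4, 17]


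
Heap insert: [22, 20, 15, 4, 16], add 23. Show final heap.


Append 23: [22, 20, 15, 4, 16, 23]
Bubble up: swap idx 5(23) with idx 2(15); swap idx 2(23) with idx 0(22)
Result: [23, 20, 22, 4, 16, 15]


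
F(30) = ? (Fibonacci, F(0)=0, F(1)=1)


F(n)=F(n-1)+F(n-2)
...F(28)=317811, F(29)=514229, F(30)=832040


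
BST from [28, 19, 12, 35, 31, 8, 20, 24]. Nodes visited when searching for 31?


BST root = 28
Search for 31: compare at each node
Path: [28, 35, 31]


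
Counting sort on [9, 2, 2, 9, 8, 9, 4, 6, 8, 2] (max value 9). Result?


Count array: [0, 0, 3, 0, 1, 0, 1, 0, 2, 3]
Reconstruct: [2, 2, 2, 4, 6, 8, 8, 9, 9, 9]


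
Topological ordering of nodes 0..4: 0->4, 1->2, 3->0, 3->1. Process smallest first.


Kahn's algorithm, process smallest node first
Order: [3, 0, 1, 2, 4]


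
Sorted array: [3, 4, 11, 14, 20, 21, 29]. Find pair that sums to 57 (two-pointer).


Two pointers: lo=0, hi=6
No pair sums to 57


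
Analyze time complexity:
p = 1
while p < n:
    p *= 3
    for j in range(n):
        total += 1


Per nesting level: O(log n) * O(n) = O(n log n)
Complexity: O(n log n)


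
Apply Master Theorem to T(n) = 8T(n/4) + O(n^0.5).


a=8, b=4, c=0.5. log_4(8)=1.5 > c=0.5. Case 1: O(n^log_b(a)) = O(n^1.500)
Complexity: O(n^1.500)


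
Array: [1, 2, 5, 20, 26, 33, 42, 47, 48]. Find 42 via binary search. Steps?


Search for 42:
[0,8] mid=4 arr[4]=26
[5,8] mid=6 arr[6]=42
Total: 2 comparisons


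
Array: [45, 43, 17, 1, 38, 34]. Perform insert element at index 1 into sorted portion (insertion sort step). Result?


After one pass: [43, 45, 17, 1, 38, 34]


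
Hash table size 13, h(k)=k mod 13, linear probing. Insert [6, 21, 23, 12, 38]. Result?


Insertions: 6->slot 6; 21->slot 8; 23->slot 10; 12->slot 12; 38->slot 0
Table: [38, None, None, None, None, None, 6, None, 21, None, 23, None, 12]


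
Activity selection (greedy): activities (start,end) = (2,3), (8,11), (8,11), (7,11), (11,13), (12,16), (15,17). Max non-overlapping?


Greedy: pick earliest-ending, then skip overlaps.
Selected (4 activities): [(2, 3), (8, 11), (11, 13), (15, 17)]


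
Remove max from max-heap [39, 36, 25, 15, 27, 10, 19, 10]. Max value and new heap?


Max = 39
Replace root with last, heapify down
Resulting heap: [36, 27, 25, 15, 10, 10, 19]


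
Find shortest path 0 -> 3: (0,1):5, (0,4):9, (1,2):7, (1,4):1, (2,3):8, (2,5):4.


Dijkstra from 0:
Distances: {0: 0, 1: 5, 2: 12, 3: 20, 4: 6, 5: 16}
Shortest distance to 3 = 20, path = [0, 1, 2, 3]


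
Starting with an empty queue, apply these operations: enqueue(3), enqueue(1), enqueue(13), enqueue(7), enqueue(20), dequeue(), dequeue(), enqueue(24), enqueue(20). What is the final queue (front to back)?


enqueue(3) -> [3]
enqueue(1) -> [3, 1]
enqueue(13) -> [3, 1, 13]
enqueue(7) -> [3, 1, 13, 7]
enqueue(20) -> [3, 1, 13, 7, 20]
dequeue() returns 3 -> [1, 13, 7, 20]
dequeue() returns 1 -> [13, 7, 20]
enqueue(24) -> [13, 7, 20, 24]
enqueue(20) -> [13, 7, 20, 24, 20]
Final queue (front to back): [13, 7, 20, 24, 20]


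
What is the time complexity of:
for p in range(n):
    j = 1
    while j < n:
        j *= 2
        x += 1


Per nesting level: O(n) * O(log n) = O(n log n)
Complexity: O(n log n)


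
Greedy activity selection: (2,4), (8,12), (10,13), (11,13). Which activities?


Greedy: pick earliest-ending, then skip overlaps.
Selected (2 activities): [(2, 4), (8, 12)]


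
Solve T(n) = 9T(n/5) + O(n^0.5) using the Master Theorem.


a=9, b=5, c=0.5. log_5(9)=1.365 > c=0.5. Case 1: O(n^log_b(a)) = O(n^1.365)
Complexity: O(n^1.365)


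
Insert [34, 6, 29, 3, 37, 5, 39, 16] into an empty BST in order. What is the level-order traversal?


Root = 34; build tree by BST insertion.
Level-Order traversal: [34, 6, 37, 3, 29, 39, 5, 16]


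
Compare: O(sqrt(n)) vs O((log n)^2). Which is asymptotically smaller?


polylogarithmic grows slower than sublinear
O((log n)^2) is asymptotically smaller; O(sqrt(n)) grows faster


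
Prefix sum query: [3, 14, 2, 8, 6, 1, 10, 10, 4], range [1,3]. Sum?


Prefix sums: [0, 3, 17, 19, 27, 33, 34, 44, 54, 58]
Sum[1..3] = prefix[4] - prefix[1] = 27 - 3 = 24


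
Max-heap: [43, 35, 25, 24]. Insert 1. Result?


Append 1: [43, 35, 25, 24, 1]
Bubble up: no swaps needed
Result: [43, 35, 25, 24, 1]


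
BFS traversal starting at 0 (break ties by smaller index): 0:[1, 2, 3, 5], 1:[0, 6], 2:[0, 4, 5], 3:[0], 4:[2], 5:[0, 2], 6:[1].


BFS queue: start with [0]
Visit order: [0, 1, 2, 3, 5, 6, 4]


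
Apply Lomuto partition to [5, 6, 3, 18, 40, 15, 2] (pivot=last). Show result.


Elements <= 2 go left of pivot.
Result: [2, 6, 3, 18, 40, 15, 5], pivot at index 0


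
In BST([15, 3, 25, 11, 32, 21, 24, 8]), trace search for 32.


BST root = 15
Search for 32: compare at each node
Path: [15, 25, 32]


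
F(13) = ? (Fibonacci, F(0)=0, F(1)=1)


F(n)=F(n-1)+F(n-2)
...F(11)=89, F(12)=144, F(13)=233


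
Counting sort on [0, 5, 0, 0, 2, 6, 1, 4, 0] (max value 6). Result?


Count array: [4, 1, 1, 0, 1, 1, 1]
Reconstruct: [0, 0, 0, 0, 1, 2, 4, 5, 6]


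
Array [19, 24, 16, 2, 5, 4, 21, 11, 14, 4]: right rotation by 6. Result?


Right rotate by 6: [5, 4, 21, 11, 14, 4, 19, 24, 16, 2]


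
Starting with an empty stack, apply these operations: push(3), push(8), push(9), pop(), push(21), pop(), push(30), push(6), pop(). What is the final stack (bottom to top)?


push(3) -> [3]
push(8) -> [3, 8]
push(9) -> [3, 8, 9]
pop() returns 9 -> [3, 8]
push(21) -> [3, 8, 21]
pop() returns 21 -> [3, 8]
push(30) -> [3, 8, 30]
push(6) -> [3, 8, 30, 6]
pop() returns 6 -> [3, 8, 30]
Final stack (bottom to top): [3, 8, 30]


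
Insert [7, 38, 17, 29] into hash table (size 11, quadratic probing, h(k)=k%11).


Insertions: 7->slot 7; 38->slot 5; 17->slot 6; 29->slot 8
Table: [None, None, None, None, None, 38, 17, 7, 29, None, None]


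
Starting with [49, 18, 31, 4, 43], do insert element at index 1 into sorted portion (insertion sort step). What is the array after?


After one pass: [18, 49, 31, 4, 43]


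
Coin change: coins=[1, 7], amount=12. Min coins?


dp[0]=0; dp[i]=1+min(dp[i-c] for c in coins)
...dp[7]=1, dp[8]=2, dp[9]=3, dp[10]=4, dp[11]=5, dp[12]=6
Minimum coins for 12 = 6


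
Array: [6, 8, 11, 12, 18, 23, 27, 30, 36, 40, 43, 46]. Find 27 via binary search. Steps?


Search for 27:
[0,11] mid=5 arr[5]=23
[6,11] mid=8 arr[8]=36
[6,7] mid=6 arr[6]=27
Total: 3 comparisons


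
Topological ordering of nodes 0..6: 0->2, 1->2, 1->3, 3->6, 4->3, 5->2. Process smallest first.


Kahn's algorithm, process smallest node first
Order: [0, 1, 4, 3, 5, 2, 6]


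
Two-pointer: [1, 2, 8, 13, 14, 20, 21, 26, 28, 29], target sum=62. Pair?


Two pointers: lo=0, hi=9
No pair sums to 62


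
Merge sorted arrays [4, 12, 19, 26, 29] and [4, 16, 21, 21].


Compare heads, take smaller each step.
Merged: [4, 4, 12, 16, 19, 21, 21, 26, 29]


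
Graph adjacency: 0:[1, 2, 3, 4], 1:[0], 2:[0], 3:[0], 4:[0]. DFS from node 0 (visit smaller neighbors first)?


DFS stack-based: start with [0]
Visit order: [0, 1, 2, 3, 4]


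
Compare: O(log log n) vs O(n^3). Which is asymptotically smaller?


double-logarithmic grows slower than cubic
O(log log n) is asymptotically smaller; O(n^3) grows faster


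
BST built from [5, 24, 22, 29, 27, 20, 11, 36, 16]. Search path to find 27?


BST root = 5
Search for 27: compare at each node
Path: [5, 24, 29, 27]


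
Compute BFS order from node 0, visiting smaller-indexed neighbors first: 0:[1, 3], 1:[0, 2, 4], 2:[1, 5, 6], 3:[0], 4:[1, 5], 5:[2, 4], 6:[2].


BFS queue: start with [0]
Visit order: [0, 1, 3, 2, 4, 5, 6]


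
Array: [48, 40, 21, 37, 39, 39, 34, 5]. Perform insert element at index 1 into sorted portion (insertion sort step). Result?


After one pass: [40, 48, 21, 37, 39, 39, 34, 5]
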